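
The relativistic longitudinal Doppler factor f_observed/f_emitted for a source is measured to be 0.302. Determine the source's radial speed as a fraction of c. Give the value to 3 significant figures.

f_obs/f_src = √((1−β)/(1+β)) = 0.302  ⇒  (1−β)/(1+β) = 0.091204
β = |1 − D²|/(1 + D²) = |1 − 0.091204|/(1 + 0.091204) = 0.833

β ≈ 0.833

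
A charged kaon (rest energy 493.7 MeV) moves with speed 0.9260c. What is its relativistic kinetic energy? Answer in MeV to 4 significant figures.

K ≈ 814.0 MeV

γ = 1/√(1 − 0.9260²) = 2.64884
K = (γ − 1)m₀c² = (2.64884 − 1) × 493.7 MeV = 1.64884 × 493.7 MeV = 814.0 MeV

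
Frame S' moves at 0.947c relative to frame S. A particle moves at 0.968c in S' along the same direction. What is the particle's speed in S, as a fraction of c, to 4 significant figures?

u ≈ 0.9991c

Relativistic velocity addition: u = (u' + v)/(1 + u'v/c²)
= (0.968 + 0.947)/(1 + 0.968×0.947) = 1.915/1.91670 = 0.9991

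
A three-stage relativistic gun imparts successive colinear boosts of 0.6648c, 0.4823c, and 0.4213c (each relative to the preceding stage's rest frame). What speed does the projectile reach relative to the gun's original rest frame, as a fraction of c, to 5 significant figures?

Compose boost 2: (0.4823 + 0.6648)/(1 + 0.4823×0.6648) = 1.1471/1.320633 = 0.8685986
Compose boost 3: (0.4213 + 0.8685986)/(1 + 0.4213×0.8685986) = 1.289899/1.365941 = 0.94433

u ≈ 0.94433c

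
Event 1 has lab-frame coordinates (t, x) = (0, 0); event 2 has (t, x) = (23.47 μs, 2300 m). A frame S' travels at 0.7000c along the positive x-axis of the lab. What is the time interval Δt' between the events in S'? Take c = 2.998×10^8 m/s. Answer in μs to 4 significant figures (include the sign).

γ = 1/√(1 − 0.7000²) = 1.40028
Δt' = γ(Δt − vΔx/c²) = 1.40028 × (23.47 μs − 0.7000×2300 m / (2.998×10^8 m/s))
= 1.40028 × (18.0998 μs) = 25.34 μs

Δt' ≈ 25.34 μs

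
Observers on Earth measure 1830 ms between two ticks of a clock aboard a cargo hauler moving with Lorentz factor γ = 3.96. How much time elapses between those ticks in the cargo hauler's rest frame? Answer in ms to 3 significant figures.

τ₀ ≈ 462 ms

γ = 3.96 (given)
Proper time: τ₀ = Δt/γ = 1830/3.96 = 462 ms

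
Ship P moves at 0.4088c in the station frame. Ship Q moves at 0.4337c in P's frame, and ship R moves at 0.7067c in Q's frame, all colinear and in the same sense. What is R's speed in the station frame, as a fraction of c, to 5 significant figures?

Compose boost 2: (0.4337 + 0.4088)/(1 + 0.4337×0.4088) = 0.84250/1.177297 = 0.7156226
Compose boost 3: (0.7067 + 0.7156226)/(1 + 0.7067×0.7156226) = 1.422323/1.505730 = 0.94461

u ≈ 0.94461c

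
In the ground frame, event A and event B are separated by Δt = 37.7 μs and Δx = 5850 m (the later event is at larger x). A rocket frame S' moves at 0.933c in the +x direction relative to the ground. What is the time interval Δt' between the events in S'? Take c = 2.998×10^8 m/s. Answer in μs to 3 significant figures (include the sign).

Δt' ≈ 54.2 μs

γ = 1/√(1 − 0.933²) = 2.7787
Δt' = γ(Δt − vΔx/c²) = 2.7787 × (37.7 μs − 0.933×5850 m / (2.998×10^8 m/s))
= 2.7787 × (19.494 μs) = 54.2 μs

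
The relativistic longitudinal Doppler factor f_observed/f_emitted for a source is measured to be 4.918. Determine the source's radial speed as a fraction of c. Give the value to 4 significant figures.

f_obs/f_src = √((1+β)/(1−β)) = 4.918  ⇒  (1+β)/(1−β) = 24.1867
β = |1 − D²|/(1 + D²) = |1 − 24.1867|/(1 + 24.1867) = 0.9206

β ≈ 0.9206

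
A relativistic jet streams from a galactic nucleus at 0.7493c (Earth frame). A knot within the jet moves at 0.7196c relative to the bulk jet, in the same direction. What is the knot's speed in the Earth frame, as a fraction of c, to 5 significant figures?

u ≈ 0.95433c

Relativistic velocity addition: u = (u' + v)/(1 + u'v/c²)
= (0.7196 + 0.7493)/(1 + 0.7196×0.7493) = 1.4689/1.539196 = 0.95433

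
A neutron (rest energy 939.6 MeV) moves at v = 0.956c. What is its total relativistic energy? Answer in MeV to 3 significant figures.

E ≈ 3200 MeV

γ = 1/√(1 − 0.956²) = 3.4087
E = γm₀c² = 3.4087 × 939.6 MeV = 3200 MeV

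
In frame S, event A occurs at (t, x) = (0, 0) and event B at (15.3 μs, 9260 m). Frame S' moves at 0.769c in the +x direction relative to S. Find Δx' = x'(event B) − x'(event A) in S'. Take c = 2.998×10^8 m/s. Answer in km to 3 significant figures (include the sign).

γ = 1/√(1 − 0.769²) = 1.5643
Δx' = γ(Δx − vΔt) = 1.5643 × (9260 m − 0.769×(2.998×10^8 m/s)×15.3×10^-6 s)
= 1.5643 × (5732.6 m) = 8.97 km

Δx' ≈ 8.97 km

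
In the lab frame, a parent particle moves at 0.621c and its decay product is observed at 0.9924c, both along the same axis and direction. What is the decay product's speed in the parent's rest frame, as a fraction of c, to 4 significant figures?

Inverse velocity addition: u' = (u − v)/(1 − uv/c²)
= (0.9924 − 0.621)/(1 − 0.9924×0.621) = 0.3714/0.383720 = 0.9679

u' ≈ 0.9679c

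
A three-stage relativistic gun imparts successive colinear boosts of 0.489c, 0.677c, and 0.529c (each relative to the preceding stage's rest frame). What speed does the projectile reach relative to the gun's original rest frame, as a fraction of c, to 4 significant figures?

Compose boost 2: (0.677 + 0.489)/(1 + 0.677×0.489) = 1.166/1.33105 = 0.875998
Compose boost 3: (0.529 + 0.875998)/(1 + 0.529×0.875998) = 1.40500/1.46340 = 0.9601

u ≈ 0.9601c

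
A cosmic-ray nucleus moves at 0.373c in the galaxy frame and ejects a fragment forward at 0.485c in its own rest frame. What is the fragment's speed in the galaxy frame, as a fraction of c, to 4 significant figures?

Compose boost 2: (0.485 + 0.373)/(1 + 0.485×0.373) = 0.8580/1.18091 = 0.7266

u ≈ 0.7266c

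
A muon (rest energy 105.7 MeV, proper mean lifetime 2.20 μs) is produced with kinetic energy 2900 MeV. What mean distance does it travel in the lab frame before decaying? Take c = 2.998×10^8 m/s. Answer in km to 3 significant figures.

γ = 1 + K/(m₀c²) = 1 + 2900/105.7 = 28.436
β = √(1 − 1/γ²) = 0.99938
Dilated lifetime: γτ₀ = 28.436 × 2.20 μs = 62.560 μs
d = βc·γτ₀ = 0.99938 × (2.998×10^8 m/s) × 6.2560×10^-5 s = 18.7 km

d ≈ 18.7 km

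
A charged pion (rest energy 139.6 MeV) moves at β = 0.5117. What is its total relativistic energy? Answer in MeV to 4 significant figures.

γ = 1/√(1 − 0.5117²) = 1.16392
E = γm₀c² = 1.16392 × 139.6 MeV = 162.5 MeV

E ≈ 162.5 MeV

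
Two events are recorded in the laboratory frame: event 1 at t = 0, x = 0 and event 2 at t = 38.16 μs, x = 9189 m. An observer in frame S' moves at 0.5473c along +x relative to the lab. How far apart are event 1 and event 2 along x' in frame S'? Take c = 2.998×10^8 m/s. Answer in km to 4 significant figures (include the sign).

Δx' ≈ 3.498 km

γ = 1/√(1 − 0.5473²) = 1.19483
Δx' = γ(Δx − vΔt) = 1.19483 × (9189 m − 0.5473×(2.998×10^8 m/s)×38.16×10^-6 s)
= 1.19483 × (2927.69 m) = 3.498 km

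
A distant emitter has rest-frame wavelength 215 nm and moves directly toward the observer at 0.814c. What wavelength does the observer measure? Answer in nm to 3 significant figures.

λ_obs ≈ 68.8 nm

Relativistic Doppler: λ_obs = λ_src √((1−β)/(1+β))
= 215 × √(0.18600/1.8140) = 215 × 0.32021 = 68.8 nm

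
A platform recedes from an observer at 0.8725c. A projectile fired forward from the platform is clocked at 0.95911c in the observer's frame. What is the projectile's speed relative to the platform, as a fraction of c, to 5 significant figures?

u' ≈ 0.53077c

Inverse velocity addition: u' = (u − v)/(1 − uv/c²)
= (0.95911 − 0.8725)/(1 − 0.95911×0.8725) = 0.086610/0.1631765 = 0.53077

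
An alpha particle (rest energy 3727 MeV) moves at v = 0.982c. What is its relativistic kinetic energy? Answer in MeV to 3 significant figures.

γ = 1/√(1 − 0.982²) = 5.2943
K = (γ − 1)m₀c² = (5.2943 − 1) × 3727 MeV = 4.2943 × 3727 MeV = 16000 MeV

K ≈ 16000 MeV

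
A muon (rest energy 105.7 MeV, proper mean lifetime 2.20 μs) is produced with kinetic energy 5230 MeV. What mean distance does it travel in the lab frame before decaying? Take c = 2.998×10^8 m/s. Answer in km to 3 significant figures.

γ = 1 + K/(m₀c²) = 1 + 5230/105.7 = 50.480
β = √(1 − 1/γ²) = 0.99980
Dilated lifetime: γτ₀ = 50.480 × 2.20 μs = 111.06 μs
d = βc·γτ₀ = 0.99980 × (2.998×10^8 m/s) × 0.00011106 s = 33.3 km

d ≈ 33.3 km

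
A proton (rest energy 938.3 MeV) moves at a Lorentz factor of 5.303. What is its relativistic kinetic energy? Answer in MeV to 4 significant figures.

K ≈ 4038 MeV

γ = 5.303 (given)
K = (γ − 1)m₀c² = (5.303 − 1) × 938.3 MeV = 4.30300 × 938.3 MeV = 4038 MeV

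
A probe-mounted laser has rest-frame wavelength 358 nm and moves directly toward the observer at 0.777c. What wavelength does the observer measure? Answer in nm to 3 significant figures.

λ_obs ≈ 127 nm

Relativistic Doppler: λ_obs = λ_src √((1−β)/(1+β))
= 358 × √(0.22300/1.7770) = 358 × 0.35425 = 127 nm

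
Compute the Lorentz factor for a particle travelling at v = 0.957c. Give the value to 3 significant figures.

γ = 1/√(1 − β²) = 1/√(1 − 0.957²) = 1/√(0.084151) = 3.45

γ ≈ 3.45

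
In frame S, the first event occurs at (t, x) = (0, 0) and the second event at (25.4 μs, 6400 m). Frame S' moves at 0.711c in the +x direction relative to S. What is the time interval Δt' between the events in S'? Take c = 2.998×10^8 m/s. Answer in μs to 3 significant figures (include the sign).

γ = 1/√(1 − 0.711²) = 1.4221
Δt' = γ(Δt − vΔx/c²) = 1.4221 × (25.4 μs − 0.711×6400 m / (2.998×10^8 m/s))
= 1.4221 × (10.222 μs) = 14.5 μs

Δt' ≈ 14.5 μs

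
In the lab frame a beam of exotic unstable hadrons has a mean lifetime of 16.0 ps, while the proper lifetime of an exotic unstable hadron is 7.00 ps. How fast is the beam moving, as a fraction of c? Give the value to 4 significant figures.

γ = Δt/τ₀ = 16.0/7.00 = 2.28571
β = √(1 − 1/γ²) = √(1 − 1/2.28571²) = 0.8992

β ≈ 0.8992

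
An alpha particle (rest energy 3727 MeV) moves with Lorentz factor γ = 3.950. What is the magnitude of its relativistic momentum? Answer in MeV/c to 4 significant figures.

p ≈ 14240 MeV/c

β = √(1 − 1/γ²) = √(1 − 1/3.950²) = 0.967423
p = γβm₀c = 3.950 × 0.967423 × 3727 MeV/c = 14240 MeV/c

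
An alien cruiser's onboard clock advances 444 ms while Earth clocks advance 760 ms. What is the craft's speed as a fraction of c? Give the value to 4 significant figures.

γ = Δt/τ₀ = 760/444 = 1.71171
β = √(1 − 1/γ²) = √(1 − 1/1.71171²) = 0.8116

β ≈ 0.8116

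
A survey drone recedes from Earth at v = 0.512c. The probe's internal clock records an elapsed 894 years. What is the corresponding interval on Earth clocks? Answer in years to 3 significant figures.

γ = 1/√(1 − 0.512²) = 1.1642
Time dilation: Δt = γτ₀ = 1.1642 × 894 years = 1040 years

Δt ≈ 1040 years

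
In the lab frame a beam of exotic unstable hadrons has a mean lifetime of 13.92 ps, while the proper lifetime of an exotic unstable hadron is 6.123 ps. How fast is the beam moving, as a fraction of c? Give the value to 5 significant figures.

β ≈ 0.89806

γ = Δt/τ₀ = 13.92/6.123 = 2.273395
β = √(1 − 1/γ²) = √(1 − 1/2.273395²) = 0.89806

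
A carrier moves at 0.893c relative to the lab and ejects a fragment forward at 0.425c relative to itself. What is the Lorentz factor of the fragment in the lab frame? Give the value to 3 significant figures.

u_lab = (0.425 + 0.893)/(1 + 0.425×0.893) = 1.318/1.37953 = 0.955401
γ = 1/√(1 − 0.955401²) = 3.39

γ ≈ 3.39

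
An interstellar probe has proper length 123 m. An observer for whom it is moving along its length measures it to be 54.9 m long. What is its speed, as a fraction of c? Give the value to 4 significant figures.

β ≈ 0.8949

γ = L₀/L = 123/54.9 = 2.24044
β = √(1 − 1/γ²) = 0.8949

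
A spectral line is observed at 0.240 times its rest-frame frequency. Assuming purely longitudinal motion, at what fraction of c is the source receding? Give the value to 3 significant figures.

β ≈ 0.891

f_obs/f_src = √((1−β)/(1+β)) = 0.240  ⇒  (1−β)/(1+β) = 0.057600
β = |1 − D²|/(1 + D²) = |1 − 0.057600|/(1 + 0.057600) = 0.891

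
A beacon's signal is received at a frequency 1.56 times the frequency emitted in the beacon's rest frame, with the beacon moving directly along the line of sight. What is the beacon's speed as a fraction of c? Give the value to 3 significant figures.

f_obs/f_src = √((1+β)/(1−β)) = 1.56  ⇒  (1+β)/(1−β) = 2.4336
β = |1 − D²|/(1 + D²) = |1 − 2.4336|/(1 + 2.4336) = 0.418

β ≈ 0.418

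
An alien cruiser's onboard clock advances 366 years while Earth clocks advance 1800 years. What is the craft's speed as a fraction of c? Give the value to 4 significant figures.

γ = Δt/τ₀ = 1800/366 = 4.91803
β = √(1 − 1/γ²) = √(1 − 1/4.91803²) = 0.9791

β ≈ 0.9791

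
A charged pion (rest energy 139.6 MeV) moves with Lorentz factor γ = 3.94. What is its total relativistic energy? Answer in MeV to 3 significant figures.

γ = 3.94 (given)
E = γm₀c² = 3.94 × 139.6 MeV = 550 MeV

E ≈ 550 MeV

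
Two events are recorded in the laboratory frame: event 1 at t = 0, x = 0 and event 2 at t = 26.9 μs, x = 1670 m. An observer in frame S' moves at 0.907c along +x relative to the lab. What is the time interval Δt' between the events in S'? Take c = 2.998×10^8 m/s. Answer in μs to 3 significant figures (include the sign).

Δt' ≈ 51.9 μs

γ = 1/√(1 − 0.907²) = 2.3746
Δt' = γ(Δt − vΔx/c²) = 2.3746 × (26.9 μs − 0.907×1670 m / (2.998×10^8 m/s))
= 2.3746 × (21.848 μs) = 51.9 μs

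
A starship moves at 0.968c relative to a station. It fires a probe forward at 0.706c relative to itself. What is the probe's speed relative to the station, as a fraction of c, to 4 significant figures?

u ≈ 0.9944c

Relativistic velocity addition: u = (u' + v)/(1 + u'v/c²)
= (0.706 + 0.968)/(1 + 0.706×0.968) = 1.674/1.68341 = 0.9944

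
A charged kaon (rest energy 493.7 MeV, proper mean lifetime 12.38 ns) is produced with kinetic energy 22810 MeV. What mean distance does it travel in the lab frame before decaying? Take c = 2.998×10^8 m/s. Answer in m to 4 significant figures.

γ = 1 + K/(m₀c²) = 1 + 22810/493.7 = 47.2021
β = √(1 − 1/γ²) = 0.999776
Dilated lifetime: γτ₀ = 47.2021 × 12.38 ns = 584.363 ns
d = βc·γτ₀ = 0.999776 × (2.998×10^8 m/s) × 5.84363×10^-7 s = 175.2 m

d ≈ 175.2 m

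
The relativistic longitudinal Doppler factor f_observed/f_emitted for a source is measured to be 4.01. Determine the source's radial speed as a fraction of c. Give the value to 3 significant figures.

β ≈ 0.883

f_obs/f_src = √((1+β)/(1−β)) = 4.01  ⇒  (1+β)/(1−β) = 16.080
β = |1 − D²|/(1 + D²) = |1 − 16.080|/(1 + 16.080) = 0.883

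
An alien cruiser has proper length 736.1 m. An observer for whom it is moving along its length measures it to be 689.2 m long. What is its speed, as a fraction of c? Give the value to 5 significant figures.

β ≈ 0.35124

γ = L₀/L = 736.1/689.2 = 1.068050
β = √(1 − 1/γ²) = 0.35124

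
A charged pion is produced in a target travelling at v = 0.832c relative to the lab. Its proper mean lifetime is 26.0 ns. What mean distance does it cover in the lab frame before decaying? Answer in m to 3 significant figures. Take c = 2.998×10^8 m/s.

d ≈ 11.7 m

γ = 1/√(1 − 0.832²) = 1.8025
Dilated lifetime: Δt = γτ₀ = 1.8025 × 26.0 ns = 46.866 ns
d = vΔt = 0.832c × 46.866 ns = 2.4943×10^8 m/s × 4.6866×10^-8 s = 11.7 m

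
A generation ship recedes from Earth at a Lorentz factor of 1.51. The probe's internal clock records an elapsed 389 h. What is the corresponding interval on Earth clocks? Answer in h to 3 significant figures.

Δt ≈ 587 h

γ = 1.51 (given)
Time dilation: Δt = γτ₀ = 1.51 × 389 h = 587 h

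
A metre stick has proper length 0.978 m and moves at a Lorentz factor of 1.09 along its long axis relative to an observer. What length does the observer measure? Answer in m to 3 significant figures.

L ≈ 0.897 m

γ = 1.09 (given)
Length contraction: L = L₀/γ = 0.978/1.09 = 0.897 m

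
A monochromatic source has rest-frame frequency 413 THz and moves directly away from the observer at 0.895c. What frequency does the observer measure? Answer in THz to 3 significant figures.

Relativistic Doppler: f_obs = f_src √((1−β)/(1+β))
= 413 × √(0.10500/1.8950) = 413 × 0.23539 = 97.2 THz

f_obs ≈ 97.2 THz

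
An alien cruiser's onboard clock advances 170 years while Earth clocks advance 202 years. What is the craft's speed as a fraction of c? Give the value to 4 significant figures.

β ≈ 0.5401

γ = Δt/τ₀ = 202/170 = 1.18824
β = √(1 − 1/γ²) = √(1 − 1/1.18824²) = 0.5401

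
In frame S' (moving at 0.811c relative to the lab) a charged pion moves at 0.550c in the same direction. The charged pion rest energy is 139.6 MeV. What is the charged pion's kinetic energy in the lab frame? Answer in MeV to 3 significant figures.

u_lab = (0.550 + 0.811)/(1 + 0.550×0.811) = 0.941185
γ = 1/√(1 − 0.941185²) = 2.9595
K = (γ − 1)m₀c² = (2.9595 − 1) × 139.6 = 1.9595 × 139.6 = 274 MeV

K ≈ 274 MeV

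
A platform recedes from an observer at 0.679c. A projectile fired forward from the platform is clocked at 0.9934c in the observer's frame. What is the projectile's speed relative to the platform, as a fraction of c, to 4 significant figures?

Inverse velocity addition: u' = (u − v)/(1 − uv/c²)
= (0.9934 − 0.679)/(1 − 0.9934×0.679) = 0.3144/0.325481 = 0.9660

u' ≈ 0.9660c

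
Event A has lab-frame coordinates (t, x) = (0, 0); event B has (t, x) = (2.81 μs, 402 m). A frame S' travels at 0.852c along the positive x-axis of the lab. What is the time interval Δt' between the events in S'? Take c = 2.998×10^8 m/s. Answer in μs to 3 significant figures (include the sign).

Δt' ≈ 3.19 μs

γ = 1/√(1 − 0.852²) = 1.9101
Δt' = γ(Δt − vΔx/c²) = 1.9101 × (2.81 μs − 0.852×402 m / (2.998×10^8 m/s))
= 1.9101 × (1.6676 μs) = 3.19 μs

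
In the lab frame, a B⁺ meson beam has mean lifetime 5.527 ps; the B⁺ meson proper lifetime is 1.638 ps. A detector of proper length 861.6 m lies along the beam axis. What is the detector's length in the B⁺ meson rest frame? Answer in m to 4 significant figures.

Time dilation ⇒ γ = Δt/τ₀ = 5.527/1.638 = 3.37424
Length contraction: L = L₀/γ = 861.6/3.37424 = 255.3 m

L ≈ 255.3 m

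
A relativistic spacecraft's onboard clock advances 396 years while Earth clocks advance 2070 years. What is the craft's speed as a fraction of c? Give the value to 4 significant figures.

γ = Δt/τ₀ = 2070/396 = 5.22727
β = √(1 − 1/γ²) = √(1 − 1/5.22727²) = 0.9815

β ≈ 0.9815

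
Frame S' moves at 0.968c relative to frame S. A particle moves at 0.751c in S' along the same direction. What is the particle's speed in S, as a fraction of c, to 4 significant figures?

Relativistic velocity addition: u = (u' + v)/(1 + u'v/c²)
= (0.751 + 0.968)/(1 + 0.751×0.968) = 1.719/1.72697 = 0.9954

u ≈ 0.9954c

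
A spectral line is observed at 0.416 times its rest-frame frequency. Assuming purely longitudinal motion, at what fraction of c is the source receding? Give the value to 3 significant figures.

f_obs/f_src = √((1−β)/(1+β)) = 0.416  ⇒  (1−β)/(1+β) = 0.17306
β = |1 − D²|/(1 + D²) = |1 − 0.17306|/(1 + 0.17306) = 0.705

β ≈ 0.705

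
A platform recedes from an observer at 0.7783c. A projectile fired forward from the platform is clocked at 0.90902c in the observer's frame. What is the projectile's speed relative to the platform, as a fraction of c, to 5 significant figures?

Inverse velocity addition: u' = (u − v)/(1 − uv/c²)
= (0.90902 − 0.7783)/(1 − 0.90902×0.7783) = 0.13072/0.2925097 = 0.44689

u' ≈ 0.44689c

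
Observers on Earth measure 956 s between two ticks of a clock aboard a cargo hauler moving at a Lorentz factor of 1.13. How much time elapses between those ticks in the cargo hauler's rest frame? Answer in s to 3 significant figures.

τ₀ ≈ 846 s

γ = 1.13 (given)
Proper time: τ₀ = Δt/γ = 956/1.13 = 846 s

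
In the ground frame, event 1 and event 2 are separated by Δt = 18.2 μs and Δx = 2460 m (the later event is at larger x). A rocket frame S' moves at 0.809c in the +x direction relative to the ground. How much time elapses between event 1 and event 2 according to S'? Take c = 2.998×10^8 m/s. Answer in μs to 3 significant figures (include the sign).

γ = 1/√(1 − 0.809²) = 1.7012
Δt' = γ(Δt − vΔx/c²) = 1.7012 × (18.2 μs − 0.809×2460 m / (2.998×10^8 m/s))
= 1.7012 × (11.562 μs) = 19.7 μs

Δt' ≈ 19.7 μs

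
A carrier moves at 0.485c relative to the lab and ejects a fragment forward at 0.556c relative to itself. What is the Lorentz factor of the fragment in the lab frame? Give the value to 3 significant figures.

u_lab = (0.556 + 0.485)/(1 + 0.556×0.485) = 1.041/1.26966 = 0.819905
γ = 1/√(1 − 0.819905²) = 1.75

γ ≈ 1.75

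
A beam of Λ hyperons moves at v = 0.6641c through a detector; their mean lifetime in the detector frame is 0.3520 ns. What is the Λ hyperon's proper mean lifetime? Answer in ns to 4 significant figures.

τ₀ ≈ 0.2632 ns

γ = 1/√(1 − 0.6641²) = 1.33754
Proper time: τ₀ = Δt/γ = 0.3520/1.33754 = 0.2632 ns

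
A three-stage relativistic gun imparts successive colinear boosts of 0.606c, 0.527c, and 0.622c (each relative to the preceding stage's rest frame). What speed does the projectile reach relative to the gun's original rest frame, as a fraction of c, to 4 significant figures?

u ≈ 0.9652c

Compose boost 2: (0.527 + 0.606)/(1 + 0.527×0.606) = 1.133/1.31936 = 0.858748
Compose boost 3: (0.622 + 0.858748)/(1 + 0.622×0.858748) = 1.48075/1.53414 = 0.9652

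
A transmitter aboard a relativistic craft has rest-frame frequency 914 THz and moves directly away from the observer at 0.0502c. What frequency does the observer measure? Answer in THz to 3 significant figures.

f_obs ≈ 869 THz

Relativistic Doppler: f_obs = f_src √((1−β)/(1+β))
= 914 × √(0.94980/1.0502) = 914 × 0.95100 = 869 THz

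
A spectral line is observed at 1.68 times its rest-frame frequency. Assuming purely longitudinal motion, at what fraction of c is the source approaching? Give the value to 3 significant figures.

β ≈ 0.477

f_obs/f_src = √((1+β)/(1−β)) = 1.68  ⇒  (1+β)/(1−β) = 2.8224
β = |1 − D²|/(1 + D²) = |1 − 2.8224|/(1 + 2.8224) = 0.477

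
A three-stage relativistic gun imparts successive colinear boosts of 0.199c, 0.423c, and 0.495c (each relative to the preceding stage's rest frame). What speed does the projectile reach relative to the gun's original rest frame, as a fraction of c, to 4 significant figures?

u ≈ 0.8323c

Compose boost 2: (0.423 + 0.199)/(1 + 0.423×0.199) = 0.6220/1.08418 = 0.573707
Compose boost 3: (0.495 + 0.573707)/(1 + 0.495×0.573707) = 1.06871/1.28398 = 0.8323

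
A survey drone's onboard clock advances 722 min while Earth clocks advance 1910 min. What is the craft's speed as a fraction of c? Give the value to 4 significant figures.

β ≈ 0.9258

γ = Δt/τ₀ = 1910/722 = 2.64543
β = √(1 − 1/γ²) = √(1 − 1/2.64543²) = 0.9258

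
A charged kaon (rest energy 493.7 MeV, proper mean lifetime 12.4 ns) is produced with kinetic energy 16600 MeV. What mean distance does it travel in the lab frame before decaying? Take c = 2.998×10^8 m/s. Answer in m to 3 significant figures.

γ = 1 + K/(m₀c²) = 1 + 16600/493.7 = 34.624
β = √(1 − 1/γ²) = 0.99958
Dilated lifetime: γτ₀ = 34.624 × 12.4 ns = 429.33 ns
d = βc·γτ₀ = 0.99958 × (2.998×10^8 m/s) × 4.2933×10^-7 s = 129 m

d ≈ 129 m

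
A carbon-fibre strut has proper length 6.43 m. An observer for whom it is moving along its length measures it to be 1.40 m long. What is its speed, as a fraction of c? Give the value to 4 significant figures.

γ = L₀/L = 6.43/1.40 = 4.59286
β = √(1 − 1/γ²) = 0.9760

β ≈ 0.9760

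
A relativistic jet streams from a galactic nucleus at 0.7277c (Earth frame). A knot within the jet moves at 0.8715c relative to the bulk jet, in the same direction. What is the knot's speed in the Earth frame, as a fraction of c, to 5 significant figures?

Relativistic velocity addition: u = (u' + v)/(1 + u'v/c²)
= (0.8715 + 0.7277)/(1 + 0.8715×0.7277) = 1.5992/1.634191 = 0.97859

u ≈ 0.97859c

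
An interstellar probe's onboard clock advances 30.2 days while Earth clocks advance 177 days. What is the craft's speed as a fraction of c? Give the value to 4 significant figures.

β ≈ 0.9853

γ = Δt/τ₀ = 177/30.2 = 5.86093
β = √(1 − 1/γ²) = √(1 − 1/5.86093²) = 0.9853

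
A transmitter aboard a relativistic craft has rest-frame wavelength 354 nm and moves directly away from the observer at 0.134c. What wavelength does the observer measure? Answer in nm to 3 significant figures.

Relativistic Doppler: λ_obs = λ_src √((1+β)/(1−β))
= 354 × √(1.1340/0.86600) = 354 × 1.1443 = 405 nm

λ_obs ≈ 405 nm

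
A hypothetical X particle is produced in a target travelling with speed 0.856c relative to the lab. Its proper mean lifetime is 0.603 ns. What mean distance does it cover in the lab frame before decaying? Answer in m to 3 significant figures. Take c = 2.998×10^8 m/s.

γ = 1/√(1 − 0.856²) = 1.9343
Dilated lifetime: Δt = γτ₀ = 1.9343 × 0.603 ns = 1.1664 ns
d = vΔt = 0.856c × 1.1664 ns = 2.5663×10^8 m/s × 1.1664×10^-9 s = 0.299 m

d ≈ 0.299 m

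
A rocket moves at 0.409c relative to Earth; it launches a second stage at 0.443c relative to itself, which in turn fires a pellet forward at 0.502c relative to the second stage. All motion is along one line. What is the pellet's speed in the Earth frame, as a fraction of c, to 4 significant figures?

u ≈ 0.8981c

Compose boost 2: (0.443 + 0.409)/(1 + 0.443×0.409) = 0.8520/1.18119 = 0.721308
Compose boost 3: (0.502 + 0.721308)/(1 + 0.502×0.721308) = 1.22331/1.36210 = 0.8981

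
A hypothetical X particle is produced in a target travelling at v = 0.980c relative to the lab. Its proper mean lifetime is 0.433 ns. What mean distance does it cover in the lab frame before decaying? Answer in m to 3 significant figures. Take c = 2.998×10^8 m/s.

γ = 1/√(1 − 0.980²) = 5.0252
Dilated lifetime: Δt = γτ₀ = 5.0252 × 0.433 ns = 2.1759 ns
d = vΔt = 0.980c × 2.1759 ns = 2.9380×10^8 m/s × 2.1759×10^-9 s = 0.639 m

d ≈ 0.639 m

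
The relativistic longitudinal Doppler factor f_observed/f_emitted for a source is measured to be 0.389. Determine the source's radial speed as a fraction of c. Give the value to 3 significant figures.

f_obs/f_src = √((1−β)/(1+β)) = 0.389  ⇒  (1−β)/(1+β) = 0.15132
β = |1 − D²|/(1 + D²) = |1 − 0.15132|/(1 + 0.15132) = 0.737

β ≈ 0.737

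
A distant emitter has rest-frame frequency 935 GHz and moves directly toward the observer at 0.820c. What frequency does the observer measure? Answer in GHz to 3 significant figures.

f_obs ≈ 2970 GHz

Relativistic Doppler: f_obs = f_src √((1+β)/(1−β))
= 935 × √(1.8200/0.18000) = 935 × 3.1798 = 2970 GHz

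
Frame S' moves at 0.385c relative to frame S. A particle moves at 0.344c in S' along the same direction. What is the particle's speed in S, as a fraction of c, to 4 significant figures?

Relativistic velocity addition: u = (u' + v)/(1 + u'v/c²)
= (0.344 + 0.385)/(1 + 0.344×0.385) = 0.7290/1.13244 = 0.6437

u ≈ 0.6437c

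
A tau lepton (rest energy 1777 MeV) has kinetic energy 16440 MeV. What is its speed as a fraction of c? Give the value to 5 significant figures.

γ = 1 + K/(m₀c²) = 1 + 16440/1777 = 10.25155
β = √(1 − 1/γ²) = 0.99523

β ≈ 0.99523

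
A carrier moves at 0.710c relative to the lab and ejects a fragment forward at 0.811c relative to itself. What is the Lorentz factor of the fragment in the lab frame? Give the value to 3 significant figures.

u_lab = (0.811 + 0.710)/(1 + 0.811×0.710) = 1.521/1.57581 = 0.965218
γ = 1/√(1 − 0.965218²) = 3.82

γ ≈ 3.82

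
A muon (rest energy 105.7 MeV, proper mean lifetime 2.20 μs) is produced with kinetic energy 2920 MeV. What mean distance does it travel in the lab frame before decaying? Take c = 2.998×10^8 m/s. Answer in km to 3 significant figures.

γ = 1 + K/(m₀c²) = 1 + 2920/105.7 = 28.625
β = √(1 − 1/γ²) = 0.99939
Dilated lifetime: γτ₀ = 28.625 × 2.20 μs = 62.976 μs
d = βc·γτ₀ = 0.99939 × (2.998×10^8 m/s) × 6.2976×10^-5 s = 18.9 km

d ≈ 18.9 km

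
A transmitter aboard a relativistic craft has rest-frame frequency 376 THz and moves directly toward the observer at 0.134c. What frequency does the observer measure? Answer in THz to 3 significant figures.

f_obs ≈ 430 THz

Relativistic Doppler: f_obs = f_src √((1+β)/(1−β))
= 376 × √(1.1340/0.86600) = 376 × 1.1443 = 430 THz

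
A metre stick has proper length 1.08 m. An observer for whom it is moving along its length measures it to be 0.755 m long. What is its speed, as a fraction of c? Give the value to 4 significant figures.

γ = L₀/L = 1.08/0.755 = 1.43046
β = √(1 − 1/γ²) = 0.7150

β ≈ 0.7150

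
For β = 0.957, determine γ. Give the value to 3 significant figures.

γ ≈ 3.45

γ = 1/√(1 − β²) = 1/√(1 − 0.957²) = 1/√(0.084151) = 3.45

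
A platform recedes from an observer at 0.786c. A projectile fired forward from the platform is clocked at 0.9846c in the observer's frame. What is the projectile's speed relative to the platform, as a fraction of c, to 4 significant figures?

Inverse velocity addition: u' = (u − v)/(1 − uv/c²)
= (0.9846 − 0.786)/(1 − 0.9846×0.786) = 0.1986/0.226104 = 0.8784

u' ≈ 0.8784c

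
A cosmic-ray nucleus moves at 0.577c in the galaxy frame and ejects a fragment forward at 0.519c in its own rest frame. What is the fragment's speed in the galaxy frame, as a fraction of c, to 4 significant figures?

u ≈ 0.8434c

Compose boost 2: (0.519 + 0.577)/(1 + 0.519×0.577) = 1.096/1.29946 = 0.8434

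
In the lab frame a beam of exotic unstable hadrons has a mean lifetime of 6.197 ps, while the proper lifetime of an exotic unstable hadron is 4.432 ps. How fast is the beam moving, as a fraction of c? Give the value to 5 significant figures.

γ = Δt/τ₀ = 6.197/4.432 = 1.398240
β = √(1 − 1/γ²) = √(1 − 1/1.398240²) = 0.69894

β ≈ 0.69894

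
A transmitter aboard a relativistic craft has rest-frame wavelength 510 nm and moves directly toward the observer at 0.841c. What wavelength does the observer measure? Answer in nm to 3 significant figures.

λ_obs ≈ 150 nm

Relativistic Doppler: λ_obs = λ_src √((1−β)/(1+β))
= 510 × √(0.15900/1.8410) = 510 × 0.29388 = 150 nm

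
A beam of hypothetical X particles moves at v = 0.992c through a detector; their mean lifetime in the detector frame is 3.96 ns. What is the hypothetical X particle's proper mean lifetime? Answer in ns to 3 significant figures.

γ = 1/√(1 − 0.992²) = 7.9216
Proper time: τ₀ = Δt/γ = 3.96/7.9216 = 0.500 ns

τ₀ ≈ 0.500 ns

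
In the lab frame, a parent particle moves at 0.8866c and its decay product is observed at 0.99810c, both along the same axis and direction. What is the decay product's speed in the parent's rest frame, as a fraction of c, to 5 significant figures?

Inverse velocity addition: u' = (u − v)/(1 − uv/c²)
= (0.99810 − 0.8866)/(1 − 0.99810×0.8866) = 0.11150/0.1150845 = 0.96885

u' ≈ 0.96885c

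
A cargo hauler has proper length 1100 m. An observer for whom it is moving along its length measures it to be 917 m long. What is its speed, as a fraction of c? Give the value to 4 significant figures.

β ≈ 0.5523

γ = L₀/L = 1100/917 = 1.19956
β = √(1 − 1/γ²) = 0.5523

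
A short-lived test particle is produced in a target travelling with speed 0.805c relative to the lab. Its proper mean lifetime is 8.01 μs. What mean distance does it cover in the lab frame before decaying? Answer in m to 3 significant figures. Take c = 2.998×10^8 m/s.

γ = 1/√(1 − 0.805²) = 1.6856
Dilated lifetime: Δt = γτ₀ = 1.6856 × 8.01 μs = 13.501 μs
d = vΔt = 0.805c × 13.501 μs = 2.4134×10^8 m/s × 1.3501×10^-5 s = 3260 m

d ≈ 3260 m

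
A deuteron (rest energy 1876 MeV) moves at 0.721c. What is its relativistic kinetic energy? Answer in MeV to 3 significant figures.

γ = 1/√(1 − 0.721²) = 1.4431
K = (γ − 1)m₀c² = (1.4431 − 1) × 1876 MeV = 0.44314 × 1876 MeV = 831 MeV

K ≈ 831 MeV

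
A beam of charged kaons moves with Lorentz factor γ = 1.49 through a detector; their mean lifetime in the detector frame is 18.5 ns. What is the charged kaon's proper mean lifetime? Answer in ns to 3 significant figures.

γ = 1.49 (given)
Proper time: τ₀ = Δt/γ = 18.5/1.49 = 12.4 ns

τ₀ ≈ 12.4 ns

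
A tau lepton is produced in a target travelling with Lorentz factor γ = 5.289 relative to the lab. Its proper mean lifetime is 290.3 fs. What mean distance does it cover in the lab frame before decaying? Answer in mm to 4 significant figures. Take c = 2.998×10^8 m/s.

d ≈ 0.4520 mm

β = √(1 − 1/γ²) = √(1 − 1/5.289²) = 0.981963
Dilated lifetime: Δt = γτ₀ = 5.289 × 290.3 fs = 1535.40 fs
d = vΔt = 0.981963c × 1535.40 fs = 2.94393×10^8 m/s × 1.53540×10^-12 s = 0.4520 mm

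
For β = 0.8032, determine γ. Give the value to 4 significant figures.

γ = 1/√(1 − β²) = 1/√(1 − 0.8032²) = 1/√(0.354870) = 1.679

γ ≈ 1.679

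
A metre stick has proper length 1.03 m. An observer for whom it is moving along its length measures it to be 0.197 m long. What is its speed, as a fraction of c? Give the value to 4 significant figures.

β ≈ 0.9815

γ = L₀/L = 1.03/0.197 = 5.22843
β = √(1 − 1/γ²) = 0.9815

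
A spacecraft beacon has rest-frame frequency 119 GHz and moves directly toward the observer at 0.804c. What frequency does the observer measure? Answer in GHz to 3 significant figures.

Relativistic Doppler: f_obs = f_src √((1+β)/(1−β))
= 119 × √(1.8040/0.19600) = 119 × 3.0338 = 361 GHz

f_obs ≈ 361 GHz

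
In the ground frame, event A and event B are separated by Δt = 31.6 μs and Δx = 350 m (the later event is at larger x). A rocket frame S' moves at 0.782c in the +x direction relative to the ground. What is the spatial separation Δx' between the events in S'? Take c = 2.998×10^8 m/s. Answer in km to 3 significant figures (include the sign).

γ = 1/√(1 − 0.782²) = 1.6044
Δx' = γ(Δx − vΔt) = 1.6044 × (350 m − 0.782×(2.998×10^8 m/s)×31.6×10^-6 s)
= 1.6044 × (-7058.4 m) = -11.3 km

Δx' ≈ -11.3 km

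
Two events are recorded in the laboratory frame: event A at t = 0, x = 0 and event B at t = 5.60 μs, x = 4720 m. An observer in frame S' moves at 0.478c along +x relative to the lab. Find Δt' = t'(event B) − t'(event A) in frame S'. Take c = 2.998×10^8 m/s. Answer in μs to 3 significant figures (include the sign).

Δt' ≈ -2.19 μs

γ = 1/√(1 − 0.478²) = 1.1385
Δt' = γ(Δt − vΔx/c²) = 1.1385 × (5.60 μs − 0.478×4720 m / (2.998×10^8 m/s))
= 1.1385 × (-1.9256 μs) = -2.19 μs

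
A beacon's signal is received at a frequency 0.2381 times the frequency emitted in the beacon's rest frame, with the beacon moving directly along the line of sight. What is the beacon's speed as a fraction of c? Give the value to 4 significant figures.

β ≈ 0.8927

f_obs/f_src = √((1−β)/(1+β)) = 0.2381  ⇒  (1−β)/(1+β) = 0.0566916
β = |1 − D²|/(1 + D²) = |1 − 0.0566916|/(1 + 0.0566916) = 0.8927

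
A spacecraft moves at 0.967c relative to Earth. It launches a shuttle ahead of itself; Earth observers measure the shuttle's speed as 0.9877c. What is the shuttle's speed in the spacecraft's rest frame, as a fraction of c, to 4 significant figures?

u' ≈ 0.4611c

Inverse velocity addition: u' = (u − v)/(1 − uv/c²)
= (0.9877 − 0.967)/(1 − 0.9877×0.967) = 0.02070/0.0448941 = 0.4611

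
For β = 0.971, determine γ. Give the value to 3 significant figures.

γ ≈ 4.18

γ = 1/√(1 − β²) = 1/√(1 − 0.971²) = 1/√(0.057159) = 4.18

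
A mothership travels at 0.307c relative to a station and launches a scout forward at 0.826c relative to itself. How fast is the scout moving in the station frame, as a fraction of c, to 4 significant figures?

Compose boost 2: (0.826 + 0.307)/(1 + 0.826×0.307) = 1.133/1.25358 = 0.9038

u ≈ 0.9038c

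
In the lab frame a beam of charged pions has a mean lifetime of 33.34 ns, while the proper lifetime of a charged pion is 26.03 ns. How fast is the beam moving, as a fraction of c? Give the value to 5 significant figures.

β ≈ 0.62485

γ = Δt/τ₀ = 33.34/26.03 = 1.280830
β = √(1 − 1/γ²) = √(1 − 1/1.280830²) = 0.62485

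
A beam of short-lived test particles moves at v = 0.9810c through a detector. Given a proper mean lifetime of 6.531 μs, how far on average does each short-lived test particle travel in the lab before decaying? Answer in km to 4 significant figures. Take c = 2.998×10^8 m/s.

γ = 1/√(1 − 0.9810²) = 5.15443
Dilated lifetime: Δt = γτ₀ = 5.15443 × 6.531 μs = 33.6636 μs
d = vΔt = 0.9810c × 33.6636 μs = 2.94104×10^8 m/s × 3.36636×10^-5 s = 9.901 km

d ≈ 9.901 km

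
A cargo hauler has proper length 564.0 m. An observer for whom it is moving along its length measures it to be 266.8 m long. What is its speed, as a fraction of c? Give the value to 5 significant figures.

β ≈ 0.88104

γ = L₀/L = 564.0/266.8 = 2.113943
β = √(1 − 1/γ²) = 0.88104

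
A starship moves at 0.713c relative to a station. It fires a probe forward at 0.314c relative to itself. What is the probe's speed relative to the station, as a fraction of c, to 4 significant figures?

u ≈ 0.8391c

Relativistic velocity addition: u = (u' + v)/(1 + u'v/c²)
= (0.314 + 0.713)/(1 + 0.314×0.713) = 1.027/1.22388 = 0.8391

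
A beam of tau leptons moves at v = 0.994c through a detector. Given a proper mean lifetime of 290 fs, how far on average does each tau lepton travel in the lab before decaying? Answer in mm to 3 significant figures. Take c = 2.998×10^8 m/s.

d ≈ 0.790 mm

γ = 1/√(1 − 0.994²) = 9.1424
Dilated lifetime: Δt = γτ₀ = 9.1424 × 290 fs = 2651.3 fs
d = vΔt = 0.994c × 2651.3 fs = 2.9800×10^8 m/s × 2.6513×10^-12 s = 0.790 mm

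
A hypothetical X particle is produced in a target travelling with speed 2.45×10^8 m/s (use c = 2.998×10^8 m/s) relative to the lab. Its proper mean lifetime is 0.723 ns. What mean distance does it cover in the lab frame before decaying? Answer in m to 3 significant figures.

β = v/c = 2.45×10^8 / 2.998×10^8 = 0.81721
γ = 1/√(1 − 0.81721²) = 1.7351
Dilated lifetime: Δt = γτ₀ = 1.7351 × 0.723 ns = 1.2545 ns
d = vΔt = 0.81721c × 1.2545 ns = 2.4500×10^8 m/s × 1.2545×10^-9 s = 0.307 m

d ≈ 0.307 m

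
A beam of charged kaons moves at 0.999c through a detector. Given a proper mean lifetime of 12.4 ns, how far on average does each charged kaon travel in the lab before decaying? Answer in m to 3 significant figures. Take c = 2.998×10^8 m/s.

γ = 1/√(1 − 0.999²) = 22.366
Dilated lifetime: Δt = γτ₀ = 22.366 × 12.4 ns = 277.34 ns
d = vΔt = 0.999c × 277.34 ns = 2.9950×10^8 m/s × 2.7734×10^-7 s = 83.1 m

d ≈ 83.1 m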